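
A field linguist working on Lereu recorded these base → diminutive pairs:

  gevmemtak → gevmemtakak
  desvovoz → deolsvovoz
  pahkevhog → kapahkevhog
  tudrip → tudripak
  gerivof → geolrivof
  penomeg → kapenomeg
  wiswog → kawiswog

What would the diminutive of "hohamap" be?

hohamapak

wiswog and gerivof both have last vowel 'o' yet inflect differently (kawiswog, geolrivof), so the last vowel is not what conditions the rule; the final letter is.
"hohamap" ends in -p. The one such stem in the data (tudrip → tudripak) adds -ak, so the same rule applies.
So hohamap → hohamapak.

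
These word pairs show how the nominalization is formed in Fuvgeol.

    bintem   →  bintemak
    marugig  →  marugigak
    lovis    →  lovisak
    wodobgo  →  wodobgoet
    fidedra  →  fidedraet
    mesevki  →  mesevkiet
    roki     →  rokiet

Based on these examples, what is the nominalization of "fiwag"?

marugig and mesevki both have last vowel 'i' yet inflect differently (marugigak, mesevkiet), so the last vowel is not what conditions the rule; whether the stem ends in a vowel or a consonant is.
"fiwag" ends in a consonant. The stems ending in a consonant (bintem → bintemak, marugig → marugigak, lovis → lovisak) add -ak.
So fiwag → fiwagak.

fiwagak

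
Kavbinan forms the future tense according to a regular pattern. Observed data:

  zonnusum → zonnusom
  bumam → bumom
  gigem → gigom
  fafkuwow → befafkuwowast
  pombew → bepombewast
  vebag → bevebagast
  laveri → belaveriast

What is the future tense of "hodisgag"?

behodisgagast

gigem and pombew both have last vowel 'e' yet inflect differently (gigom, bepombewast), so the last vowel is not what conditions the rule; the final letter is.
"hodisgag" ends in -g. The one such stem in the data (vebag → bevebagast) adds be- … -ast around the stem, so the same rule applies.
So hodisgag → behodisgagast.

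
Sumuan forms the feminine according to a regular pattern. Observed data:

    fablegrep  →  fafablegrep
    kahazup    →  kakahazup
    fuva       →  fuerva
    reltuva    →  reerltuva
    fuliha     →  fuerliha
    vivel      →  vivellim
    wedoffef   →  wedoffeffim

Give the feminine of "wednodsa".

fablegrep and vivel both have last vowel 'e' yet inflect differently (fafablegrep, vivellim), so the last vowel is not what conditions the rule; the final letter is.
"wednodsa" ends in -a. The stems ending in -a (fuva → fuerva, reltuva → reerltuva, fuliha → fuerliha) insert -er- after the first vowel.
The other patterns: stems ending in -p repeat the first consonant+vowel as a prefix; stems ending in -f or -l double the final consonant and add -im.
So wednodsa → weerdnodsa.

weerdnodsa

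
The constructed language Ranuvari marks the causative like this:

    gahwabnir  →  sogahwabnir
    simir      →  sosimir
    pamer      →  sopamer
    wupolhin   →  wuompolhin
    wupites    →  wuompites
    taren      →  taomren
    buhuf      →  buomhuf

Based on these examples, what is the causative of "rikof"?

riomkof

gahwabnir and wupolhin both have last vowel 'i' yet inflect differently (sogahwabnir, wuompolhin), so the last vowel is not what conditions the rule; the final letter is.
"rikof" ends in -f. The one such stem in the data (buhuf → buomhuf) inserts -om- after the first vowel (as do wupolhin, wupites), so the same rule applies.
So rikof → riomkof.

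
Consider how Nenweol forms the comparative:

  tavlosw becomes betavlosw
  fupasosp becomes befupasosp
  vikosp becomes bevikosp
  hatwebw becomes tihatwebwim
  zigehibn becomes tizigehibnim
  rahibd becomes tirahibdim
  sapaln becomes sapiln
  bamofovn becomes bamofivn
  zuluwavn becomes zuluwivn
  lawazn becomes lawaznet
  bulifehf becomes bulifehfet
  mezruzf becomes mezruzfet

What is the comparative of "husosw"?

behusosw

"husosw" has second-to-last letter 's'. The stems whose second-to-last letter is 's' (tavlosw → betavlosw, fupasosp → befupasosp, vikosp → bevikosp) add the prefix be-.
The other patterns: stems whose second-to-last letter is 'b' add ti- … -im around the stem; stems whose second-to-last letter is 'l' or 'v' change the last vowel to 'i'; stems whose second-to-last letter is 'h' or 'z' add -et.
So husosw → behusosw.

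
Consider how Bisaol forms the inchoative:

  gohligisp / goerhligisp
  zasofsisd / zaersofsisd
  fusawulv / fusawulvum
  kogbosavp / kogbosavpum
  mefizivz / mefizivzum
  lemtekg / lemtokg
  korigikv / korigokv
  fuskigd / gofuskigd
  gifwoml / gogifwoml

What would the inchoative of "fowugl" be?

gohligisp and kogbosavp both end in -p yet inflect differently (goerhligisp, kogbosavpum), so the final letter is not what conditions the rule; the second-to-last letter is.
"fowugl" has second-to-last letter 'g'. The one such stem in the data (fuskigd → gofuskigd) adds the prefix go-, so the same rule applies.
So fowugl → gofowugl.

gofowugl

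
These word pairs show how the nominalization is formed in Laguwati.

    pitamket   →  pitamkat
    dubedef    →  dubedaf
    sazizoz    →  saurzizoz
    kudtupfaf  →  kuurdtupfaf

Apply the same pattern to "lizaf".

dubedef and kudtupfaf both end in -f yet inflect differently (dubedaf, kuurdtupfaf), so the final letter is not what conditions the rule; the last vowel is.
"lizaf" has last vowel 'a'. The one such stem in the data (kudtupfaf → kuurdtupfaf) inserts -ur- after the first vowel (as does sazizoz), so the same rule applies.
The other pattern: stems whose last vowel is 'e' change the last vowel to 'a'.
So lizaf → liurzaf.

liurzaf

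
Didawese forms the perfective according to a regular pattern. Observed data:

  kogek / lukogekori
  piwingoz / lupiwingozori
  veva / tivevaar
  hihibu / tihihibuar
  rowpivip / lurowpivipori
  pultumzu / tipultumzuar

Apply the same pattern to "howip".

pultumzu and piwingoz both begin with p- yet inflect differently (tipultumzuar, lupiwingozori), so the first letter is not what conditions the rule; whether the stem ends in a vowel or a consonant is.
"howip" ends in a consonant. The stems ending in a consonant (rowpivip → lurowpivipori, piwingoz → lupiwingozori, kogek → lukogekori) add lu- … -ori around the stem.
The other pattern: stems ending in a vowel add ti- … -ar around the stem.
So howip → luhowipori.

luhowipori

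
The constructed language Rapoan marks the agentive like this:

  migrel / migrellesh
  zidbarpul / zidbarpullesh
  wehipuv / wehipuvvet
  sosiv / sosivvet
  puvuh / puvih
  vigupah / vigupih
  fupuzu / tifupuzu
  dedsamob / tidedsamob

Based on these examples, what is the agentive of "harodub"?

tiharodub

zidbarpul and wehipuv both have last vowel 'u' yet inflect differently (zidbarpullesh, wehipuvvet), so the last vowel is not what conditions the rule; the final letter is.
"harodub" ends in -b. The one such stem in the data (dedsamob → tidedsamob) adds the prefix ti-, so the same rule applies.
So harodub → tiharodub.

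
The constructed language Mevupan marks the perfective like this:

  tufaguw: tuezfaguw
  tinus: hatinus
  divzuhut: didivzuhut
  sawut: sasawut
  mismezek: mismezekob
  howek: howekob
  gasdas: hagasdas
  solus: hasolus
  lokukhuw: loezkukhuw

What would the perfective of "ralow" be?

lokukhuw and divzuhut both have last vowel 'u' yet inflect differently (loezkukhuw, didivzuhut), so the last vowel is not what conditions the rule; the final letter is.
"ralow" ends in -w. The stems ending in -w (lokukhuw → loezkukhuw, tufaguw → tuezfaguw) insert -ez- after the first vowel.
The other patterns: stems ending in -k add -ob; stems ending in -t repeat the first consonant+vowel as a prefix; stems ending in -s add the prefix ha-.
So ralow → raezlow.

raezlow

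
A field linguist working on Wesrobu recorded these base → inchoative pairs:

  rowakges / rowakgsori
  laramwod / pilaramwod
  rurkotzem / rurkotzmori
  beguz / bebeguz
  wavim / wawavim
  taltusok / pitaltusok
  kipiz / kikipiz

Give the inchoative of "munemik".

rurkotzem and wavim both end in -m yet inflect differently (rurkotzmori, wawavim), so the final letter is not what conditions the rule; the last vowel is.
"munemik" has last vowel 'i'. The stems whose last vowel is 'i' (wavim → wawavim, kipiz → kikipiz) repeat the first consonant+vowel as a prefix.
The other patterns: stems whose last vowel is 'e' delete the last vowel and add -ori; stems whose last vowel is 'o' add the prefix pi-.
So munemik → mumunemik.

mumunemik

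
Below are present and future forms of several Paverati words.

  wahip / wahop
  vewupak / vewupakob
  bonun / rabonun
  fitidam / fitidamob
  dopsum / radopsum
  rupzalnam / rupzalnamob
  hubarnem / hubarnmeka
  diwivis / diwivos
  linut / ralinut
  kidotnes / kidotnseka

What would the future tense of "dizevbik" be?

dizevbok

dopsum and rupzalnam both end in -m yet inflect differently (radopsum, rupzalnamob), so the final letter is not what conditions the rule; the last vowel is.
"dizevbik" has last vowel 'i'. The stems whose last vowel is 'i' (diwivis → diwivos, wahip → wahop) change the last vowel to 'o'.
The other patterns: stems whose last vowel is 'u' add the prefix ra-; stems whose last vowel is 'a' add -ob; stems whose last vowel is 'e' delete the last vowel and add -eka.
So dizevbik → dizevbok.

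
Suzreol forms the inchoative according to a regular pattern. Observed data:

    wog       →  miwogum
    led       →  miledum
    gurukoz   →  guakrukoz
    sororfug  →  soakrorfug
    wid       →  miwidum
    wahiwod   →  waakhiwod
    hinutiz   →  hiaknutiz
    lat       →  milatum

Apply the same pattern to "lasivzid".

wahiwod and wid both end in -d yet inflect differently (waakhiwod, miwidum), so the final letter is not what conditions the rule; the number of vowels is.
"lasivzid" has 3 vowels. The stems with 3 vowels (wahiwod → waakhiwod, sororfug → soakrorfug, gurukoz → guakrukoz) insert -ak- after the first vowel.
So lasivzid → laaksivzid.

laaksivzid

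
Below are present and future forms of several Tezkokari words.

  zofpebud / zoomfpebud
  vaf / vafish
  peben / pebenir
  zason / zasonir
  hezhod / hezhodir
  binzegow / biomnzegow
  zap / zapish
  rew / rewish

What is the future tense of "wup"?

"wup" has 1 vowel. The stems with 1 vowel (rew → rewish, vaf → vafish, zap → zapish) add -ish.
So wup → wupish.

wupish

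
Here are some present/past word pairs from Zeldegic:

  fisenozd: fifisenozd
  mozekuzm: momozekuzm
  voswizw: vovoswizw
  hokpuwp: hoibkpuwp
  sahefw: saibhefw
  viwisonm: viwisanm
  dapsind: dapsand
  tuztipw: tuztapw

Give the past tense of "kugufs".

"kugufs" has second-to-last letter 'f'. The one such stem in the data (sahefw → saibhefw) inserts -ib- after the first vowel (as does hokpuwp), so the same rule applies.
The other patterns: stems whose second-to-last letter is 'z' repeat the first consonant+vowel as a prefix; stems whose second-to-last letter is 'n' or 'p' change the last vowel to 'a'.
So kugufs → kuibgufs.

kuibgufs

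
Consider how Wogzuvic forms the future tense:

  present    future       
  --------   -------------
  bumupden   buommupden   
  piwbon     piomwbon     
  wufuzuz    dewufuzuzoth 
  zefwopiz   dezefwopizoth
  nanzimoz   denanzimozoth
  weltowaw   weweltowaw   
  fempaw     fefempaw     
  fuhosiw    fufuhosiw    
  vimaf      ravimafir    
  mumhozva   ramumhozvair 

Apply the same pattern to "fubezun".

fuombezun

piwbon and nanzimoz both have last vowel 'o' yet inflect differently (piomwbon, denanzimozoth), so the last vowel is not what conditions the rule; the final letter is.
"fubezun" ends in -n. The stems ending in -n (bumupden → buommupden, piwbon → piomwbon) insert -om- after the first vowel.
The other patterns: stems ending in -z add de- … -oth around the stem; stems ending in -w repeat the first consonant+vowel as a prefix; stems ending in -a or -f add ra- … -ir around the stem.
So fubezun → fuombezun.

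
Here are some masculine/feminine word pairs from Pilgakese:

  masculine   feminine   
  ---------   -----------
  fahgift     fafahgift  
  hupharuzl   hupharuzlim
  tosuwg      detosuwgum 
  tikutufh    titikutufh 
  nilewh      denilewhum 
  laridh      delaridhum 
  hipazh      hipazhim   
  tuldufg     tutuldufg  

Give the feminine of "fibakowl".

defibakowlum

hipazh and tikutufh both end in -h yet inflect differently (hipazhim, titikutufh), so the final letter is not what conditions the rule; the second-to-last letter is.
"fibakowl" has second-to-last letter 'w'. The stems whose second-to-last letter is 'w' (nilewh → denilewhum, tosuwg → detosuwgum) add de- … -um around the stem.
So fibakowl → defibakowlum.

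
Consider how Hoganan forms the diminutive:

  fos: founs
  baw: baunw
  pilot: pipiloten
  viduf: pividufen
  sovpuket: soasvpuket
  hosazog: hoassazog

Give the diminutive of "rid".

pilot and sovpuket both end in -t yet inflect differently (pipiloten, soasvpuket), so the final letter is not what conditions the rule; the number of vowels is.
"rid" has 1 vowel. The stems with 1 vowel (fos → founs, baw → baunw) insert -un- after the first vowel.
The other patterns: stems with 2 vowels add pi- … -en around the stem; stems with 3 vowels insert -as- after the first vowel.
So rid → riund.

riund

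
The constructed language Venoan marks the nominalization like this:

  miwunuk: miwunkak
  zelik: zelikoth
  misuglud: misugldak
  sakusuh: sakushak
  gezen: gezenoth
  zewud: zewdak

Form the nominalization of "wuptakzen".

miwunuk and zelik both end in -k yet inflect differently (miwunkak, zelikoth), so the final letter is not what conditions the rule; the last vowel is.
"wuptakzen" has last vowel 'e'. The one such stem in the data (gezen → gezenoth) adds -oth, so the same rule applies.
So wuptakzen → wuptakzenoth.

wuptakzenoth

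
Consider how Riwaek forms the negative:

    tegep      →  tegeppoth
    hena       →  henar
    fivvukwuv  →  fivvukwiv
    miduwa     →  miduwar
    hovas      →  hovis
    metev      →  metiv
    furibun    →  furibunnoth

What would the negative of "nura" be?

nurar

miduwa and hovas both have last vowel 'a' yet inflect differently (miduwar, hovis), so the last vowel is not what conditions the rule; the final letter is.
"nura" ends in -a. The stems ending in -a (miduwa → miduwar, hena → henar) drop the final letter and add -ar.
The other patterns: stems ending in -s or -v change the last vowel to 'i'; stems ending in -n or -p double the final consonant and add -oth.
So nura → nurar.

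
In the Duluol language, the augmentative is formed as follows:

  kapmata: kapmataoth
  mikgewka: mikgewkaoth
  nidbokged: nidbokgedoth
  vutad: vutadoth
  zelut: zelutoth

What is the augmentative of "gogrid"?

gogridoth

Every pair shown (kapmata → kapmataoth, mikgewka → mikgewkaoth, nidbokged → nidbokgedoth, …) follows the same rule: add -oth.
So gogrid → gogridoth.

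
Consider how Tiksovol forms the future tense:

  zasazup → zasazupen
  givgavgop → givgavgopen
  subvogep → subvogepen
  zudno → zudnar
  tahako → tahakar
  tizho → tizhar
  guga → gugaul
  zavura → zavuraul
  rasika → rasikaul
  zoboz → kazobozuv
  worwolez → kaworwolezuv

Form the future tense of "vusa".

"vusa" ends in -a. The stems ending in -a (guga → gugaul, zavura → zavuraul, rasika → rasikaul) add -ul.
The other patterns: stems ending in -p add -en; stems ending in -o drop the final letter and add -ar; stems ending in -z add ka- … -uv around the stem.
So vusa → vusaul.

vusaul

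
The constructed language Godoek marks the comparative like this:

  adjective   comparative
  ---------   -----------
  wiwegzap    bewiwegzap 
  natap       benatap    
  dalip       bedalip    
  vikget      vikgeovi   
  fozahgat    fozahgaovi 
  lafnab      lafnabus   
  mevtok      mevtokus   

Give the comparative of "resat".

wiwegzap and fozahgat both have last vowel 'a' yet inflect differently (bewiwegzap, fozahgaovi), so the last vowel is not what conditions the rule; the final letter is.
"resat" ends in -t. The stems ending in -t (vikget → vikgeovi, fozahgat → fozahgaovi) drop the final letter and add -ovi.
So resat → resaovi.

resaovi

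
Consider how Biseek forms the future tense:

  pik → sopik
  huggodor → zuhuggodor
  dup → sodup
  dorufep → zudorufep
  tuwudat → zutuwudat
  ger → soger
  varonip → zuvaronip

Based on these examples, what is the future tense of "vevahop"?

zuvevahop

"vevahop" has 3 vowels. The stems with 3 vowels (varonip → zuvaronip, tuwudat → zutuwudat, huggodor → zuhuggodor) add the prefix zu-.
The other pattern: stems with 1 vowel add the prefix so-.
So vevahop → zuvevahop.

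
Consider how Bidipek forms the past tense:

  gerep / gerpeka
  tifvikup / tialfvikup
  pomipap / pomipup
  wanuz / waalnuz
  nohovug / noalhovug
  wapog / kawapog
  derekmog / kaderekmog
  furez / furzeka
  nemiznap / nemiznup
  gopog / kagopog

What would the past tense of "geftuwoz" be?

nohovug and wapog both end in -g yet inflect differently (noalhovug, kawapog), so the final letter is not what conditions the rule; the last vowel is.
"geftuwoz" has last vowel 'o'. The stems whose last vowel is 'o' (wapog → kawapog, gopog → kagopog, derekmog → kaderekmog) add the prefix ka-.
The other patterns: stems whose last vowel is 'u' insert -al- after the first vowel; stems whose last vowel is 'e' delete the last vowel and add -eka; stems whose last vowel is 'a' change the last vowel to 'u'.
So geftuwoz → kageftuwoz.

kageftuwoz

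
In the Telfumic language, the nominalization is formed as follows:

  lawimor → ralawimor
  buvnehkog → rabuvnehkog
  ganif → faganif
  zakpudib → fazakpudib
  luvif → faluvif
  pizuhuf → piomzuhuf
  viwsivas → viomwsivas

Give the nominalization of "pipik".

ganif and pizuhuf both end in -f yet inflect differently (faganif, piomzuhuf), so the final letter is not what conditions the rule; the last vowel is.
"pipik" has last vowel 'i'. The stems whose last vowel is 'i' (ganif → faganif, zakpudib → fazakpudib, luvif → faluvif) add the prefix fa-.
The other patterns: stems whose last vowel is 'o' add the prefix ra-; stems whose last vowel is 'a' or 'u' insert -om- after the first vowel.
So pipik → fapipik.

fapipik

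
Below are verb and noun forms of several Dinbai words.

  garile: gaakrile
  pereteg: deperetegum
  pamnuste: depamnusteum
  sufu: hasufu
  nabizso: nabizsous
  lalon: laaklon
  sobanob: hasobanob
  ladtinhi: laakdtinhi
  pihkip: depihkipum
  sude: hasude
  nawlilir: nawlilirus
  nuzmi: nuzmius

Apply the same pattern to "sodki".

"sodki" begins with s-. The stems beginning with s- (sufu → hasufu, sobanob → hasobanob, sude → hasude) add the prefix ha-.
The other patterns: stems beginning with n- add -us; stems beginning with p- add de- … -um around the stem; stems beginning with g- or l- insert -ak- after the first vowel.
So sodki → hasodki.

hasodki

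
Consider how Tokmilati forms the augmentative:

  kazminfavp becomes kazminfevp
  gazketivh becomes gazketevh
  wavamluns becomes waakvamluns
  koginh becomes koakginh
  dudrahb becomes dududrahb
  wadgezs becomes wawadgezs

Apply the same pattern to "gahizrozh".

gagahizrozh

gazketivh and koginh both end in -h yet inflect differently (gazketevh, koakginh), so the final letter is not what conditions the rule; the second-to-last letter is.
"gahizrozh" has second-to-last letter 'z'. The one such stem in the data (wadgezs → wawadgezs) repeats the first consonant+vowel as a prefix (as does dudrahb), so the same rule applies.
So gahizrozh → gagahizrozh.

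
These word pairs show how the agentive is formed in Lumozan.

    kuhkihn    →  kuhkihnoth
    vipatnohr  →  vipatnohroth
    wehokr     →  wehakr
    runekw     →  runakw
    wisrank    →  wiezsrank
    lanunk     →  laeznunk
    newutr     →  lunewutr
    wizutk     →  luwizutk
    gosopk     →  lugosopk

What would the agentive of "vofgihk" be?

vofgihkoth

vipatnohr and wehokr both end in -r yet inflect differently (vipatnohroth, wehakr), so the final letter is not what conditions the rule; the second-to-last letter is.
"vofgihk" has second-to-last letter 'h'. The stems whose second-to-last letter is 'h' (kuhkihn → kuhkihnoth, vipatnohr → vipatnohroth) add -oth.
So vofgihk → vofgihkoth.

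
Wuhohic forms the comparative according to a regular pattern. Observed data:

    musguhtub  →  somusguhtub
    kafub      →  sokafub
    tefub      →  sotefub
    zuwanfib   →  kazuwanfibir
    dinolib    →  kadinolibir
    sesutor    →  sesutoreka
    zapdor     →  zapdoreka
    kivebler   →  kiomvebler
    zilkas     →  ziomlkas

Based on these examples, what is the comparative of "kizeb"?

kiomzeb

musguhtub and zuwanfib both end in -b yet inflect differently (somusguhtub, kazuwanfibir), so the final letter is not what conditions the rule; the last vowel is.
"kizeb" has last vowel 'e'. The one such stem in the data (kivebler → kiomvebler) inserts -om- after the first vowel (as does zilkas), so the same rule applies.
So kizeb → kiomzeb.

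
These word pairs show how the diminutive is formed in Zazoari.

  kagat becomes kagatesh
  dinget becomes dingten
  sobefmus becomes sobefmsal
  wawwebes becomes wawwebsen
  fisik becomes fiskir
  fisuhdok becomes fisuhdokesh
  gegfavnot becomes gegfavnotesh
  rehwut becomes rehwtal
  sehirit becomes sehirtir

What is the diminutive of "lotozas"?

"lotozas" has last vowel 'a'. The one such stem in the data (kagat → kagatesh) adds -esh, so the same rule applies.
The other patterns: stems whose last vowel is 'i' delete the last vowel and add -ir; stems whose last vowel is 'e' delete the last vowel and add -en; stems whose last vowel is 'u' delete the last vowel and add -al.
So lotozas → lotozasesh.

lotozasesh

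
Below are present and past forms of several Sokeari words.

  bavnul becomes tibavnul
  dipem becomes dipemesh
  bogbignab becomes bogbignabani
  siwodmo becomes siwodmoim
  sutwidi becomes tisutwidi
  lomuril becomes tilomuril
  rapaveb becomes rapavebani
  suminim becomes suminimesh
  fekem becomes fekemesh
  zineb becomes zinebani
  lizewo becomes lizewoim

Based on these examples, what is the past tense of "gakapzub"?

gakapzubani

"gakapzub" ends in -b. The stems ending in -b (rapaveb → rapavebani, bogbignab → bogbignabani, zineb → zinebani) add -ani.
The other patterns: stems ending in -o add -im; stems ending in -m add -esh; stems ending in -i or -l add the prefix ti-.
So gakapzub → gakapzubani.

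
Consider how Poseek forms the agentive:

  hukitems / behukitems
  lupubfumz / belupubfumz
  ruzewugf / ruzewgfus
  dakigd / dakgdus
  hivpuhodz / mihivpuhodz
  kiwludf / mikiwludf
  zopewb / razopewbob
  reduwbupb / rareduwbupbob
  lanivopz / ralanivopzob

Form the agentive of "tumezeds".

lupubfumz and hivpuhodz both end in -z yet inflect differently (belupubfumz, mihivpuhodz), so the final letter is not what conditions the rule; the second-to-last letter is.
"tumezeds" has second-to-last letter 'd'. The stems whose second-to-last letter is 'd' (hivpuhodz → mihivpuhodz, kiwludf → mikiwludf) add the prefix mi-.
The other patterns: stems whose second-to-last letter is 'm' add the prefix be-; stems whose second-to-last letter is 'g' delete the last vowel and add -us; stems whose second-to-last letter is 'p' or 'w' add ra- … -ob around the stem.
So tumezeds → mitumezeds.

mitumezeds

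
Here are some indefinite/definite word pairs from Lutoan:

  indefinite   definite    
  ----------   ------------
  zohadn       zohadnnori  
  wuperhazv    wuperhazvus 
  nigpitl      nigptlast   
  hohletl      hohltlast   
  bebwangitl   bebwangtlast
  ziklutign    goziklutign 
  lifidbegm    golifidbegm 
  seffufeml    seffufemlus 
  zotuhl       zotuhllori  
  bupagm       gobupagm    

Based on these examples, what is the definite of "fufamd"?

fufamdus

"fufamd" has second-to-last letter 'm'. The one such stem in the data (seffufeml → seffufemlus) adds -us, so the same rule applies.
So fufamd → fufamdus.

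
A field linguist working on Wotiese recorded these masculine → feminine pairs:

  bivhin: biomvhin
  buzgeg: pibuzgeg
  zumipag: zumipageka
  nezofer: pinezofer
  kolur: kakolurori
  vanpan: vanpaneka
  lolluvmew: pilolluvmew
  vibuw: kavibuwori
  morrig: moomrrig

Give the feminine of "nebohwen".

vanpan and bivhin both end in -n yet inflect differently (vanpaneka, biomvhin), so the final letter is not what conditions the rule; the last vowel is.
"nebohwen" has last vowel 'e'. The stems whose last vowel is 'e' (nezofer → pinezofer, lolluvmew → pilolluvmew, buzgeg → pibuzgeg) add the prefix pi-.
The other patterns: stems whose last vowel is 'a' add -eka; stems whose last vowel is 'i' insert -om- after the first vowel; stems whose last vowel is 'u' add ka- … -ori around the stem.
So nebohwen → pinebohwen.

pinebohwen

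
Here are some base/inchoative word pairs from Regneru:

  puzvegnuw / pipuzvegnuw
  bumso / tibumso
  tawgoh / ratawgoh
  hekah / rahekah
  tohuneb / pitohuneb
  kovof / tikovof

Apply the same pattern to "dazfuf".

"dazfuf" ends in -f. The one such stem in the data (kovof → tikovof) adds the prefix ti-, so the same rule applies.
The other patterns: stems ending in -h add the prefix ra-; stems ending in -b or -w add the prefix pi-.
So dazfuf → tidazfuf.

tidazfuf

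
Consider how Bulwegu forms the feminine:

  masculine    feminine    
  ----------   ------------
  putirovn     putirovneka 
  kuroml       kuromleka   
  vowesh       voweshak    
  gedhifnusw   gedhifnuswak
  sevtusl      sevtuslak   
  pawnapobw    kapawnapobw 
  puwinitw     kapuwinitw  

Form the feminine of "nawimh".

kuroml and sevtusl both end in -l yet inflect differently (kuromleka, sevtuslak), so the final letter is not what conditions the rule; the second-to-last letter is.
"nawimh" has second-to-last letter 'm'. The one such stem in the data (kuroml → kuromleka) adds -eka, so the same rule applies.
The other patterns: stems whose second-to-last letter is 's' add -ak; stems whose second-to-last letter is 'b' or 't' add the prefix ka-.
So nawimh → nawimheka.

nawimheka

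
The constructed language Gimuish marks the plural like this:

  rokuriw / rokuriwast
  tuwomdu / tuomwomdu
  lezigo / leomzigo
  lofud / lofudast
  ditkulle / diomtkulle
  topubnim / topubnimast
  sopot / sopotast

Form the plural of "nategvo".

tuwomdu and lofud both have last vowel 'u' yet inflect differently (tuomwomdu, lofudast), so the last vowel is not what conditions the rule; whether the stem ends in a vowel or a consonant is.
"nategvo" ends in a vowel. The stems ending in a vowel (lezigo → leomzigo, ditkulle → diomtkulle, tuwomdu → tuomwomdu) insert -om- after the first vowel.
So nategvo → naomtegvo.

naomtegvo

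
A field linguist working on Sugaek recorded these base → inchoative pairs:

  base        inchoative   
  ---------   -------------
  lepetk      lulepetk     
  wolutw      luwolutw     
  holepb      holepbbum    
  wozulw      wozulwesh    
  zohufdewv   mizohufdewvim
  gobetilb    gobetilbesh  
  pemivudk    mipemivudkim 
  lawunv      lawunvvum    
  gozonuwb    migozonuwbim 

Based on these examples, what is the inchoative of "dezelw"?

lepetk and pemivudk both end in -k yet inflect differently (lulepetk, mipemivudkim), so the final letter is not what conditions the rule; the second-to-last letter is.
"dezelw" has second-to-last letter 'l'. The stems whose second-to-last letter is 'l' (wozulw → wozulwesh, gobetilb → gobetilbesh) add -esh.
The other patterns: stems whose second-to-last letter is 't' add the prefix lu-; stems whose second-to-last letter is 'd' or 'w' add mi- … -im around the stem; stems whose second-to-last letter is 'n' or 'p' double the final consonant and add -um.
So dezelw → dezelwesh.

dezelwesh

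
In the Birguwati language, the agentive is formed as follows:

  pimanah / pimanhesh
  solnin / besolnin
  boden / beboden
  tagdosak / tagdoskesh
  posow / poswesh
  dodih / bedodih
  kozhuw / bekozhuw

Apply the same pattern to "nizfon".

nizfnesh

posow and kozhuw both end in -w yet inflect differently (poswesh, bekozhuw), so the final letter is not what conditions the rule; the last vowel is.
"nizfon" has last vowel 'o'. The one such stem in the data (posow → poswesh) deletes the last vowel and adds -esh (as do pimanah, tagdosak), so the same rule applies.
The other pattern: stems whose last vowel is 'e', 'i' or 'u' add the prefix be-.
So nizfon → nizfnesh.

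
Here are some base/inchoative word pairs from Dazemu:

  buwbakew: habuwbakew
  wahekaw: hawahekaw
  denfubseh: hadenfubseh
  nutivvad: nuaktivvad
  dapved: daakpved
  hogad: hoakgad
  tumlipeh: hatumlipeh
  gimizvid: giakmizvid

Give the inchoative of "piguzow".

hapiguzow

dapved and buwbakew both have last vowel 'e' yet inflect differently (daakpved, habuwbakew), so the last vowel is not what conditions the rule; the final letter is.
"piguzow" ends in -w. The stems ending in -w (buwbakew → habuwbakew, wahekaw → hawahekaw) add the prefix ha-.
So piguzow → hapiguzow.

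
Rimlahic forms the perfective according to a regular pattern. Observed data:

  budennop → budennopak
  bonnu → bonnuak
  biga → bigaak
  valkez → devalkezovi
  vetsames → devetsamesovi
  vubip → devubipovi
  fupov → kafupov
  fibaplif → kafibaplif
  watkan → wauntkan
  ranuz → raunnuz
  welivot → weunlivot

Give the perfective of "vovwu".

devovwuovi

budennop and vubip both end in -p yet inflect differently (budennopak, devubipovi), so the final letter is not what conditions the rule; the first letter is.
"vovwu" begins with v-. The stems beginning with v- (valkez → devalkezovi, vetsames → devetsamesovi, vubip → devubipovi) add de- … -ovi around the stem.
The other patterns: stems beginning with b- add -ak; stems beginning with f- add the prefix ka-; stems beginning with r- or w- insert -un- after the first vowel.
So vovwu → devovwuovi.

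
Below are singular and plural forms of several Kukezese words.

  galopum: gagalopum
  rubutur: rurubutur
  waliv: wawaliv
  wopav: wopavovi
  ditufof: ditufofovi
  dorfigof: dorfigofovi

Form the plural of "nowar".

nowarovi

waliv and wopav both end in -v yet inflect differently (wawaliv, wopavovi), so the final letter is not what conditions the rule; the last vowel is.
"nowar" has last vowel 'a'. The one such stem in the data (wopav → wopavovi) adds -ovi, so the same rule applies.
The other pattern: stems whose last vowel is 'i' or 'u' repeat the first consonant+vowel as a prefix.
So nowar → nowarovi.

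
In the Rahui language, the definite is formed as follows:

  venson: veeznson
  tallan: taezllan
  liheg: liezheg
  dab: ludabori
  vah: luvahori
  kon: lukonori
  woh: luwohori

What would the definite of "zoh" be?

luzohori

tallan and kon both end in -n yet inflect differently (taezllan, lukonori), so the final letter is not what conditions the rule; the number of vowels is.
"zoh" has 1 vowel. The stems with 1 vowel (vah → luvahori, dab → ludabori, woh → luwohori) add lu- … -ori around the stem.
So zoh → luzohori.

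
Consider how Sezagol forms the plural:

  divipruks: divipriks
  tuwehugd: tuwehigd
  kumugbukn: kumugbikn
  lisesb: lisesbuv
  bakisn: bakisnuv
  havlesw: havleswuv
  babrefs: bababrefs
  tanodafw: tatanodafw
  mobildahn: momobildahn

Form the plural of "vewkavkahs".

vevewkavkahs

kumugbukn and bakisn both end in -n yet inflect differently (kumugbikn, bakisnuv), so the final letter is not what conditions the rule; the second-to-last letter is.
"vewkavkahs" has second-to-last letter 'h'. The one such stem in the data (mobildahn → momobildahn) repeats the first consonant+vowel as a prefix (as do babrefs, tanodafw), so the same rule applies.
The other patterns: stems whose second-to-last letter is 'g' or 'k' change the last vowel to 'i'; stems whose second-to-last letter is 's' add -uv.
So vewkavkahs → vevewkavkahs.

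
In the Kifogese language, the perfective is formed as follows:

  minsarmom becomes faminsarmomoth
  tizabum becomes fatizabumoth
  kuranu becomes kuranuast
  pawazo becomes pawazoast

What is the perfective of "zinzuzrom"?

fazinzuzromoth

pawazo and minsarmom both have last vowel 'o' yet inflect differently (pawazoast, faminsarmomoth), so the last vowel is not what conditions the rule; whether the stem ends in a vowel or a consonant is.
"zinzuzrom" ends in a consonant. The stems ending in a consonant (minsarmom → faminsarmomoth, tizabum → fatizabumoth) add fa- … -oth around the stem.
So zinzuzrom → fazinzuzromoth.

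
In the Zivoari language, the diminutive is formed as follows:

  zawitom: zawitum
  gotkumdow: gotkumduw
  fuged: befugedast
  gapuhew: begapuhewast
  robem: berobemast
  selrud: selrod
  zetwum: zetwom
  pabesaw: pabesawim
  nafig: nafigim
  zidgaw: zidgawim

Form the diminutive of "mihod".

mihud

gotkumdow and gapuhew both end in -w yet inflect differently (gotkumduw, begapuhewast), so the final letter is not what conditions the rule; the last vowel is.
"mihod" has last vowel 'o'. The stems whose last vowel is 'o' (zawitom → zawitum, gotkumdow → gotkumduw) change the last vowel to 'u'.
The other patterns: stems whose last vowel is 'e' add be- … -ast around the stem; stems whose last vowel is 'u' change the last vowel to 'o'; stems whose last vowel is 'a' or 'i' add -im.
So mihod → mihud.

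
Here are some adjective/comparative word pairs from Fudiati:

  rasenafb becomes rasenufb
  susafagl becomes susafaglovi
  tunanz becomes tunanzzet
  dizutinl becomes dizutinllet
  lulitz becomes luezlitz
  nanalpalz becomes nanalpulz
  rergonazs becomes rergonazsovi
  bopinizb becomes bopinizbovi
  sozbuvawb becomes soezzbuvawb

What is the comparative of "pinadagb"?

tunanz and lulitz both end in -z yet inflect differently (tunanzzet, luezlitz), so the final letter is not what conditions the rule; the second-to-last letter is.
"pinadagb" has second-to-last letter 'g'. The one such stem in the data (susafagl → susafaglovi) adds -ovi, so the same rule applies.
So pinadagb → pinadagbovi.

pinadagbovi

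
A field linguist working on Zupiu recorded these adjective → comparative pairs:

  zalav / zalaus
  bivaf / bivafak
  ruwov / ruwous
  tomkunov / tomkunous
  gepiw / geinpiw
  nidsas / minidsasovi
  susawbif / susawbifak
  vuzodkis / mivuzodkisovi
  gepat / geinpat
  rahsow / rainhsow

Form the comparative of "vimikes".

vuzodkis and susawbif both have last vowel 'i' yet inflect differently (mivuzodkisovi, susawbifak), so the last vowel is not what conditions the rule; the final letter is.
"vimikes" ends in -s. The stems ending in -s (nidsas → minidsasovi, vuzodkis → mivuzodkisovi) add mi- … -ovi around the stem.
The other patterns: stems ending in -f add -ak; stems ending in -v drop the final letter and add -us; stems ending in -t or -w insert -in- after the first vowel.
So vimikes → mivimikesovi.

mivimikesovi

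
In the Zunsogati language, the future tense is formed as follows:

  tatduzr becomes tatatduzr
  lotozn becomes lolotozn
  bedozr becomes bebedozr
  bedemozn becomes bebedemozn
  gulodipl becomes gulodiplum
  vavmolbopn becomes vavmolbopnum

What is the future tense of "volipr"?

voliprum

lotozn and vavmolbopn both end in -n yet inflect differently (lolotozn, vavmolbopnum), so the final letter is not what conditions the rule; the second-to-last letter is.
"volipr" has second-to-last letter 'p'. The stems whose second-to-last letter is 'p' (gulodipl → gulodiplum, vavmolbopn → vavmolbopnum) add -um.
The other pattern: stems whose second-to-last letter is 'z' repeat the first consonant+vowel as a prefix.
So volipr → voliprum.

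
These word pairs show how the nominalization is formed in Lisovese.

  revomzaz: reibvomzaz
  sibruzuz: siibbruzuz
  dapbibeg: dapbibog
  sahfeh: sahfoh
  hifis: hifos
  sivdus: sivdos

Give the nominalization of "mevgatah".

"mevgatah" ends in -h. The one such stem in the data (sahfeh → sahfoh) changes the last vowel to 'o' (as do dapbibeg, hifis), so the same rule applies.
So mevgatah → mevgatoh.

mevgatoh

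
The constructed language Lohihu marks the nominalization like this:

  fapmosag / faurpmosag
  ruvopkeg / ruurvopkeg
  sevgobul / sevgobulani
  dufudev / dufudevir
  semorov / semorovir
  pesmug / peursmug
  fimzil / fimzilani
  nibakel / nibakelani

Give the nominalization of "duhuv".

duhuvir

sevgobul and pesmug both have last vowel 'u' yet inflect differently (sevgobulani, peursmug), so the last vowel is not what conditions the rule; the final letter is.
"duhuv" ends in -v. The stems ending in -v (dufudev → dufudevir, semorov → semorovir) add -ir.
The other patterns: stems ending in -l add -ani; stems ending in -g insert -ur- after the first vowel.
So duhuv → duhuvir.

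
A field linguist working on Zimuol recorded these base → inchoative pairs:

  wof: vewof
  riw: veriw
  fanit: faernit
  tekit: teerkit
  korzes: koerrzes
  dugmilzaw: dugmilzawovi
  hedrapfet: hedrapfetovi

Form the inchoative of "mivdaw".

riw and dugmilzaw both end in -w yet inflect differently (veriw, dugmilzawovi), so the final letter is not what conditions the rule; the number of vowels is.
"mivdaw" has 2 vowels. The stems with 2 vowels (fanit → faernit, tekit → teerkit, korzes → koerrzes) insert -er- after the first vowel.
So mivdaw → miervdaw.

miervdaw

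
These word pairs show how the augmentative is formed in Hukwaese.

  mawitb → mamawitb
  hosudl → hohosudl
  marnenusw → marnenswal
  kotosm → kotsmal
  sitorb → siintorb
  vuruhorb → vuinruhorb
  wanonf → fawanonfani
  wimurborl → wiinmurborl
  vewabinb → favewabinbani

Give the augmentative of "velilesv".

velilsval

sitorb and vewabinb both end in -b yet inflect differently (siintorb, favewabinbani), so the final letter is not what conditions the rule; the second-to-last letter is.
"velilesv" has second-to-last letter 's'. The stems whose second-to-last letter is 's' (marnenusw → marnenswal, kotosm → kotsmal) delete the last vowel and add -al.
The other patterns: stems whose second-to-last letter is 'r' insert -in- after the first vowel; stems whose second-to-last letter is 'n' add fa- … -ani around the stem; stems whose second-to-last letter is 'd' or 't' repeat the first consonant+vowel as a prefix.
So velilesv → velilsval.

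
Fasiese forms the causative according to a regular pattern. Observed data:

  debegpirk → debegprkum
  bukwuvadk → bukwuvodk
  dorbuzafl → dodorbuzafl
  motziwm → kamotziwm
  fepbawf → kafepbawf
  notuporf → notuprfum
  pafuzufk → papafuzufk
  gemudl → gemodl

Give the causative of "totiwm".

katotiwm

bukwuvadk and debegpirk both end in -k yet inflect differently (bukwuvodk, debegprkum), so the final letter is not what conditions the rule; the second-to-last letter is.
"totiwm" has second-to-last letter 'w'. The stems whose second-to-last letter is 'w' (fepbawf → kafepbawf, motziwm → kamotziwm) add the prefix ka-.
The other patterns: stems whose second-to-last letter is 'd' change the last vowel to 'o'; stems whose second-to-last letter is 'r' delete the last vowel and add -um; stems whose second-to-last letter is 'f' repeat the first consonant+vowel as a prefix.
So totiwm → katotiwm.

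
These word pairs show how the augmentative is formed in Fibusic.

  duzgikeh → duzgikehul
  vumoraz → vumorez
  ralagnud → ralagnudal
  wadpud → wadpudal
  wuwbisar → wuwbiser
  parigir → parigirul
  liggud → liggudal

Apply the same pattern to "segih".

"segih" has last vowel 'i'. The one such stem in the data (parigir → parigirul) adds -ul, so the same rule applies.
So segih → segihul.

segihul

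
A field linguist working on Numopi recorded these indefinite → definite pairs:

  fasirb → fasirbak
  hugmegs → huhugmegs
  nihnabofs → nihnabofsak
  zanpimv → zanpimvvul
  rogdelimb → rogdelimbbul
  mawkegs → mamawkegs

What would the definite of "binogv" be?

hugmegs and nihnabofs both end in -s yet inflect differently (huhugmegs, nihnabofsak), so the final letter is not what conditions the rule; the second-to-last letter is.
"binogv" has second-to-last letter 'g'. The stems whose second-to-last letter is 'g' (hugmegs → huhugmegs, mawkegs → mamawkegs) repeat the first consonant+vowel as a prefix.
So binogv → bibinogv.

bibinogv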